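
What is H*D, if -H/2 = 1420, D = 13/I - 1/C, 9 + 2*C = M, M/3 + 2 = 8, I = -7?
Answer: 372040/63 ≈ 5905.4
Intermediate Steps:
M = 18 (M = -6 + 3*8 = -6 + 24 = 18)
C = 9/2 (C = -9/2 + (½)*18 = -9/2 + 9 = 9/2 ≈ 4.5000)
D = -131/63 (D = 13/(-7) - 1/9/2 = 13*(-⅐) - 1*2/9 = -13/7 - 2/9 = -131/63 ≈ -2.0794)
H = -2840 (H = -2*1420 = -2840)
H*D = -2840*(-131/63) = 372040/63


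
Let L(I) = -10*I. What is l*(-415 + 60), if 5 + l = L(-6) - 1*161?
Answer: 37630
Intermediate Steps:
l = -106 (l = -5 + (-10*(-6) - 1*161) = -5 + (60 - 161) = -5 - 101 = -106)
l*(-415 + 60) = -106*(-415 + 60) = -106*(-355) = 37630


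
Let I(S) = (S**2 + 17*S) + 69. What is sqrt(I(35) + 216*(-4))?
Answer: 5*sqrt(41) ≈ 32.016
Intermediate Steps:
I(S) = 69 + S**2 + 17*S
sqrt(I(35) + 216*(-4)) = sqrt((69 + 35**2 + 17*35) + 216*(-4)) = sqrt((69 + 1225 + 595) - 864) = sqrt(1889 - 864) = sqrt(1025) = 5*sqrt(41)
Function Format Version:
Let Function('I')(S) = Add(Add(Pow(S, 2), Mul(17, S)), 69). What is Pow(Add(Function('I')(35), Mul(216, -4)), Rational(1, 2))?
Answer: Mul(5, Pow(41, Rational(1, 2))) ≈ 32.016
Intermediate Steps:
Function('I')(S) = Add(69, Pow(S, 2), Mul(17, S))
Pow(Add(Function('I')(35), Mul(216, -4)), Rational(1, 2)) = Pow(Add(Add(69, Pow(35, 2), Mul(17, 35)), Mul(216, -4)), Rational(1, 2)) = Pow(Add(Add(69, 1225, 595), -864), Rational(1, 2)) = Pow(Add(1889, -864), Rational(1, 2)) = Pow(1025, Rational(1, 2)) = Mul(5, Pow(41, Rational(1, 2)))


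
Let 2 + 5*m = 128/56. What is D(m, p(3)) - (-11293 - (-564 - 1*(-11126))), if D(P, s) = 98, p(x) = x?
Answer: 21953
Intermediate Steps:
m = 2/35 (m = -2/5 + (128/56)/5 = -2/5 + (128*(1/56))/5 = -2/5 + (1/5)*(16/7) = -2/5 + 16/35 = 2/35 ≈ 0.057143)
D(m, p(3)) - (-11293 - (-564 - 1*(-11126))) = 98 - (-11293 - (-564 - 1*(-11126))) = 98 - (-11293 - (-564 + 11126)) = 98 - (-11293 - 1*10562) = 98 - (-11293 - 10562) = 98 - 1*(-21855) = 98 + 21855 = 21953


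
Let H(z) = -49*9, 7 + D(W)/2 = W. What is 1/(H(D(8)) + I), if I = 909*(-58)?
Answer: -1/53163 ≈ -1.8810e-5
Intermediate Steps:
I = -52722
D(W) = -14 + 2*W
H(z) = -441
1/(H(D(8)) + I) = 1/(-441 - 52722) = 1/(-53163) = -1/53163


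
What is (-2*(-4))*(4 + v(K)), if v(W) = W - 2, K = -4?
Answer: -16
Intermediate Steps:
v(W) = -2 + W
(-2*(-4))*(4 + v(K)) = (-2*(-4))*(4 + (-2 - 4)) = 8*(4 - 6) = 8*(-2) = -16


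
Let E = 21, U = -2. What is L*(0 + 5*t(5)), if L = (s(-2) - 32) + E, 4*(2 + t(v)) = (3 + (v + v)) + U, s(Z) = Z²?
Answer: -105/4 ≈ -26.250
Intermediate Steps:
t(v) = -7/4 + v/2 (t(v) = -2 + ((3 + (v + v)) - 2)/4 = -2 + ((3 + 2*v) - 2)/4 = -2 + (1 + 2*v)/4 = -2 + (¼ + v/2) = -7/4 + v/2)
L = -7 (L = ((-2)² - 32) + 21 = (4 - 32) + 21 = -28 + 21 = -7)
L*(0 + 5*t(5)) = -7*(0 + 5*(-7/4 + (½)*5)) = -7*(0 + 5*(-7/4 + 5/2)) = -7*(0 + 5*(¾)) = -7*(0 + 15/4) = -7*15/4 = -105/4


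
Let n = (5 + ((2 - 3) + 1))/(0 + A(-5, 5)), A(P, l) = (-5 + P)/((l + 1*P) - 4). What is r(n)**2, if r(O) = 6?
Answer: 36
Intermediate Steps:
A(P, l) = (-5 + P)/(-4 + P + l) (A(P, l) = (-5 + P)/((l + P) - 4) = (-5 + P)/((P + l) - 4) = (-5 + P)/(-4 + P + l))
n = 2 (n = (5 + ((2 - 3) + 1))/(0 + (-5 - 5)/(-4 - 5 + 5)) = (5 + (-1 + 1))/(0 - 10/(-4)) = (5 + 0)/(0 - 1/4*(-10)) = 5/(0 + 5/2) = 5/(5/2) = 5*(2/5) = 2)
r(n)**2 = 6**2 = 36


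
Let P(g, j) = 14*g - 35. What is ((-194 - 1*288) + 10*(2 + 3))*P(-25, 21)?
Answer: 166320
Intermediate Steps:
P(g, j) = -35 + 14*g
((-194 - 1*288) + 10*(2 + 3))*P(-25, 21) = ((-194 - 1*288) + 10*(2 + 3))*(-35 + 14*(-25)) = ((-194 - 288) + 10*5)*(-35 - 350) = (-482 + 50)*(-385) = -432*(-385) = 166320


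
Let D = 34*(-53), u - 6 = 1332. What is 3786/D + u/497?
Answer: 264717/447797 ≈ 0.59115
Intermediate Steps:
u = 1338 (u = 6 + 1332 = 1338)
D = -1802
3786/D + u/497 = 3786/(-1802) + 1338/497 = 3786*(-1/1802) + 1338*(1/497) = -1893/901 + 1338/497 = 264717/447797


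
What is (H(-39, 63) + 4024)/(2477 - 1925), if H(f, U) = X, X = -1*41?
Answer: 3983/552 ≈ 7.2156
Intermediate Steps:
X = -41
H(f, U) = -41
(H(-39, 63) + 4024)/(2477 - 1925) = (-41 + 4024)/(2477 - 1925) = 3983/552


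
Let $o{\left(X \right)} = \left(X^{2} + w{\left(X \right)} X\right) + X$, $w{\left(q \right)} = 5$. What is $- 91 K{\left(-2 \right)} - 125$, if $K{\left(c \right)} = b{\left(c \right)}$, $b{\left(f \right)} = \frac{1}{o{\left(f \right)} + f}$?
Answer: $- \frac{1159}{10} \approx -115.9$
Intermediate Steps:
$o{\left(X \right)} = X^{2} + 6 X$ ($o{\left(X \right)} = \left(X^{2} + 5 X\right) + X = X^{2} + 6 X$)
$b{\left(f \right)} = \frac{1}{f + f \left(6 + f\right)}$ ($b{\left(f \right)} = \frac{1}{f \left(6 + f\right) + f} = \frac{1}{f + f \left(6 + f\right)}$)
$K{\left(c \right)} = \frac{1}{c \left(7 + c\right)}$
$- 91 K{\left(-2 \right)} - 125 = - 91 \frac{1}{\left(-2\right) \left(7 - 2\right)} - 125 = - 91 \left(- \frac{1}{2 \cdot 5}\right) - 125 = - 91 \left(\left(- \frac{1}{2}\right) \frac{1}{5}\right) - 125 = \left(-91\right) \left(- \frac{1}{10}\right) - 125 = \frac{91}{10} - 125 = - \frac{1159}{10}$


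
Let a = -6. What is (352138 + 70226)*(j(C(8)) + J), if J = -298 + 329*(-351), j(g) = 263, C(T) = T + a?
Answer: -48788955096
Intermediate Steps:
C(T) = -6 + T (C(T) = T - 6 = -6 + T)
J = -115777 (J = -298 - 115479 = -115777)
(352138 + 70226)*(j(C(8)) + J) = (352138 + 70226)*(263 - 115777) = 422364*(-115514) = -48788955096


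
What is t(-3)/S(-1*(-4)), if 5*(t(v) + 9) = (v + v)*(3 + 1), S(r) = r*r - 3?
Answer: -69/65 ≈ -1.0615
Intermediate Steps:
S(r) = -3 + r² (S(r) = r² - 3 = -3 + r²)
t(v) = -9 + 8*v/5 (t(v) = -9 + ((v + v)*(3 + 1))/5 = -9 + ((2*v)*4)/5 = -9 + (8*v)/5 = -9 + 8*v/5)
t(-3)/S(-1*(-4)) = (-9 + (8/5)*(-3))/(-3 + (-1*(-4))²) = (-9 - 24/5)/(-3 + 4²) = -69/(5*(-3 + 16)) = -69/5/13 = -69/5*1/13 = -69/65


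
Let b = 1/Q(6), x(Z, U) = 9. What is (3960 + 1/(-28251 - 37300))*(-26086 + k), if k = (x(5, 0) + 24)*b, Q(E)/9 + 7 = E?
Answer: -20317220348971/196653 ≈ -1.0332e+8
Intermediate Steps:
Q(E) = -63 + 9*E
b = -1/9 (b = 1/(-63 + 9*6) = 1/(-63 + 54) = 1/(-9) = -1/9 ≈ -0.11111)
k = -11/3 (k = (9 + 24)*(-1/9) = 33*(-1/9) = -11/3 ≈ -3.6667)
(3960 + 1/(-28251 - 37300))*(-26086 + k) = (3960 + 1/(-28251 - 37300))*(-26086 - 11/3) = (3960 + 1/(-65551))*(-78269/3) = (3960 - 1/65551)*(-78269/3) = (259581959/65551)*(-78269/3) = -20317220348971/196653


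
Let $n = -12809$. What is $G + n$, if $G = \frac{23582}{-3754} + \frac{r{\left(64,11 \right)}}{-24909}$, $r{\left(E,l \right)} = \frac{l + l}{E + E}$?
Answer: $- \frac{38346762270631}{2992268352} \approx -12815.0$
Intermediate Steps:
$r{\left(E,l \right)} = \frac{l}{E}$ ($r{\left(E,l \right)} = \frac{2 l}{2 E} = 2 l \frac{1}{2 E} = \frac{l}{E}$)
$G = - \frac{18796949863}{2992268352}$ ($G = \frac{23582}{-3754} + \frac{11 \cdot \frac{1}{64}}{-24909} = 23582 \left(- \frac{1}{3754}\right) + 11 \cdot \frac{1}{64} \left(- \frac{1}{24909}\right) = - \frac{11791}{1877} + \frac{11}{64} \left(- \frac{1}{24909}\right) = - \frac{11791}{1877} - \frac{11}{1594176} = - \frac{18796949863}{2992268352} \approx -6.2818$)
$G + n = - \frac{18796949863}{2992268352} - 12809 = - \frac{38346762270631}{2992268352}$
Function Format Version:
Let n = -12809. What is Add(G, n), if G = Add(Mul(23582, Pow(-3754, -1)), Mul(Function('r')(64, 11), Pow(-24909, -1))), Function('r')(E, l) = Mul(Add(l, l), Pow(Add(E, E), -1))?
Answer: Rational(-38346762270631, 2992268352) ≈ -12815.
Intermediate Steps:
Function('r')(E, l) = Mul(l, Pow(E, -1)) (Function('r')(E, l) = Mul(Mul(2, l), Pow(Mul(2, E), -1)) = Mul(Mul(2, l), Mul(Rational(1, 2), Pow(E, -1))) = Mul(l, Pow(E, -1)))
G = Rational(-18796949863, 2992268352) (G = Add(Mul(23582, Pow(-3754, -1)), Mul(Mul(11, Pow(64, -1)), Pow(-24909, -1))) = Add(Mul(23582, Rational(-1, 3754)), Mul(Mul(11, Rational(1, 64)), Rational(-1, 24909))) = Add(Rational(-11791, 1877), Mul(Rational(11, 64), Rational(-1, 24909))) = Add(Rational(-11791, 1877), Rational(-11, 1594176)) = Rational(-18796949863, 2992268352) ≈ -6.2818)
Add(G, n) = Add(Rational(-18796949863, 2992268352), -12809) = Rational(-38346762270631, 2992268352)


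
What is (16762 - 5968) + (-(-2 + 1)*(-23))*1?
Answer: 10771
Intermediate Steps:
(16762 - 5968) + (-(-2 + 1)*(-23))*1 = 10794 + (-1*(-1)*(-23))*1 = 10794 + (1*(-23))*1 = 10794 - 23*1 = 10794 - 23 = 10771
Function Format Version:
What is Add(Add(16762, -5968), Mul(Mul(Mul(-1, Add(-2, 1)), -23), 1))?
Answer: 10771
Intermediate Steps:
Add(Add(16762, -5968), Mul(Mul(Mul(-1, Add(-2, 1)), -23), 1)) = Add(10794, Mul(Mul(Mul(-1, -1), -23), 1)) = Add(10794, Mul(Mul(1, -23), 1)) = Add(10794, Mul(-23, 1)) = Add(10794, -23) = 10771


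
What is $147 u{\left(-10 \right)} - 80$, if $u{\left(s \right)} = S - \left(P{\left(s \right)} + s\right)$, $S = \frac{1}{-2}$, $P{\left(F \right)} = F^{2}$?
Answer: $- \frac{26767}{2} \approx -13384.0$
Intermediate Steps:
$S = - \frac{1}{2} \approx -0.5$
$u{\left(s \right)} = - \frac{1}{2} - s - s^{2}$ ($u{\left(s \right)} = - \frac{1}{2} - \left(s^{2} + s\right) = - \frac{1}{2} - \left(s + s^{2}\right) = - \frac{1}{2} - s - s^{2}$)
$147 u{\left(-10 \right)} - 80 = 147 \left(- \frac{1}{2} - -10 - \left(-10\right)^{2}\right) - 80 = 147 \left(- \frac{1}{2} + 10 - 100\right) - 80 = 147 \left(- \frac{181}{2}\right) - 80 = - \frac{26607}{2} - 80 = - \frac{26767}{2}$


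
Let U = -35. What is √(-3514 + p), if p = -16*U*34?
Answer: √15526 ≈ 124.60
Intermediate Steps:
p = 19040 (p = -16*(-35)*34 = 560*34 = 19040)
√(-3514 + p) = √(-3514 + 19040) = √15526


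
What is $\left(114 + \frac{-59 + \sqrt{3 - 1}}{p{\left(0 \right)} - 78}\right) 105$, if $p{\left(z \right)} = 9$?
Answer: $\frac{277375}{23} - \frac{35 \sqrt{2}}{23} \approx 12058.0$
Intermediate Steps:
$\left(114 + \frac{-59 + \sqrt{3 - 1}}{p{\left(0 \right)} - 78}\right) 105 = \left(114 + \frac{-59 + \sqrt{3 - 1}}{9 - 78}\right) 105 = \left(114 + \frac{-59 + \sqrt{2}}{-69}\right) 105 = \left(114 + \left(-59 + \sqrt{2}\right) \left(- \frac{1}{69}\right)\right) 105 = \left(114 + \left(\frac{59}{69} - \frac{\sqrt{2}}{69}\right)\right) 105 = \left(\frac{7925}{69} - \frac{\sqrt{2}}{69}\right) 105 = \frac{277375}{23} - \frac{35 \sqrt{2}}{23}$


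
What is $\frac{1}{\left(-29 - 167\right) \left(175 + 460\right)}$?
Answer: $- \frac{1}{124460} \approx -8.0347 \cdot 10^{-6}$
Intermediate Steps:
$\frac{1}{\left(-29 - 167\right) \left(175 + 460\right)} = \frac{1}{\left(-196\right) 635} = \frac{1}{-124460} = - \frac{1}{124460}$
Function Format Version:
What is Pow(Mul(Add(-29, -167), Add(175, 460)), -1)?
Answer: Rational(-1, 124460) ≈ -8.0347e-6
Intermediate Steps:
Pow(Mul(Add(-29, -167), Add(175, 460)), -1) = Pow(Mul(-196, 635), -1) = Pow(-124460, -1) = Rational(-1, 124460)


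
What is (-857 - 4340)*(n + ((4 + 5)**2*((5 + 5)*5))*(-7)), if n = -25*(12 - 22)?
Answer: 146035700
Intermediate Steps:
n = 250 (n = -25*(-10) = 250)
(-857 - 4340)*(n + ((4 + 5)**2*((5 + 5)*5))*(-7)) = (-857 - 4340)*(250 + ((4 + 5)**2*((5 + 5)*5))*(-7)) = -5197*(250 + (9**2*(10*5))*(-7)) = -5197*(250 + (81*50)*(-7)) = -5197*(250 + 4050*(-7)) = -5197*(250 - 28350) = -5197*(-28100) = 146035700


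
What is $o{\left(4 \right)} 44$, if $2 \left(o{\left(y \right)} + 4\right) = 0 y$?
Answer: $-176$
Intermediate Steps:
$o{\left(y \right)} = -4$ ($o{\left(y \right)} = -4 + \frac{0 y}{2} = -4 + \frac{1}{2} \cdot 0 = -4 + 0 = -4$)
$o{\left(4 \right)} 44 = \left(-4\right) 44 = -176$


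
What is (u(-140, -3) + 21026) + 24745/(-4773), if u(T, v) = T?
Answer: 99664133/4773 ≈ 20881.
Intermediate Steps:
(u(-140, -3) + 21026) + 24745/(-4773) = (-140 + 21026) + 24745/(-4773) = 20886 + 24745*(-1/4773) = 20886 - 24745/4773 = 99664133/4773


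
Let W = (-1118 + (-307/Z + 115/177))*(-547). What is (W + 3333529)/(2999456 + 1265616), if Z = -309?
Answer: 23968758433/25918842544 ≈ 0.92476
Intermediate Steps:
W = 3710902700/6077 (W = (-1118 + (-307/(-309) + 115/177))*(-547) = (-1118 + (-307*(-1/309) + 115*(1/177)))*(-547) = (-1118 + (307/309 + 115/177))*(-547) = (-1118 + 9986/6077)*(-547) = -6784100/6077*(-547) = 3710902700/6077 ≈ 6.1065e+5)
(W + 3333529)/(2999456 + 1265616) = (3710902700/6077 + 3333529)/(2999456 + 1265616) = (23968758433/6077)/4265072 = (23968758433/6077)*(1/4265072) = 23968758433/25918842544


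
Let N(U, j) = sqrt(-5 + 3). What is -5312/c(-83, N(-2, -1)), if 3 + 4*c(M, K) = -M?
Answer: -1328/5 ≈ -265.60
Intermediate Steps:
N(U, j) = I*sqrt(2) (N(U, j) = sqrt(-2) = I*sqrt(2))
c(M, K) = -3/4 - M/4 (c(M, K) = -3/4 + (-M)/4 = -3/4 - M/4)
-5312/c(-83, N(-2, -1)) = -5312/(-3/4 - 1/4*(-83)) = -5312/(-3/4 + 83/4) = -5312/20 = -5312*1/20 = -1328/5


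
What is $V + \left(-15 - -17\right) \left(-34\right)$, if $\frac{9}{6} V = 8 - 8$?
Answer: $-68$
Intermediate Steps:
$V = 0$ ($V = \frac{2 \left(8 - 8\right)}{3} = \frac{2}{3} \cdot 0 = 0$)
$V + \left(-15 - -17\right) \left(-34\right) = 0 + \left(-15 - -17\right) \left(-34\right) = 0 + \left(-15 + 17\right) \left(-34\right) = 0 + 2 \left(-34\right) = 0 - 68 = -68$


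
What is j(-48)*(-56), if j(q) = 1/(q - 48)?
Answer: 7/12 ≈ 0.58333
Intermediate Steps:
j(q) = 1/(-48 + q)
j(-48)*(-56) = -56/(-48 - 48) = -56/(-96) = -1/96*(-56) = 7/12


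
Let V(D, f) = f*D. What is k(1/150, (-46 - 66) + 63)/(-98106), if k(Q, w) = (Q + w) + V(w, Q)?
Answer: 411/817550 ≈ 0.00050272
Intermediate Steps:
V(D, f) = D*f
k(Q, w) = Q + w + Q*w (k(Q, w) = (Q + w) + w*Q = (Q + w) + Q*w = Q + w + Q*w)
k(1/150, (-46 - 66) + 63)/(-98106) = (1/150 + ((-46 - 66) + 63) + ((-46 - 66) + 63)/150)/(-98106) = (1/150 + (-112 + 63) + (-112 + 63)/150)*(-1/98106) = (1/150 - 49 + (1/150)*(-49))*(-1/98106) = (1/150 - 49 - 49/150)*(-1/98106) = -1233/25*(-1/98106) = 411/817550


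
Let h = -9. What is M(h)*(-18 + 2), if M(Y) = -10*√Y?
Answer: 480*I ≈ 480.0*I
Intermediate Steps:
M(h)*(-18 + 2) = (-30*I)*(-18 + 2) = -30*I*(-16) = 480*I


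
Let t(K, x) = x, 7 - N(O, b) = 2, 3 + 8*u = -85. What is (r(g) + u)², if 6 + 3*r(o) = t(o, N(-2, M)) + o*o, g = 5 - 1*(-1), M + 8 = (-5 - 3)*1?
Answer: 4/9 ≈ 0.44444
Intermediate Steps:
M = -16 (M = -8 + (-5 - 3)*1 = -8 - 8*1 = -8 - 8 = -16)
u = -11 (u = -3/8 + (⅛)*(-85) = -3/8 - 85/8 = -11)
N(O, b) = 5 (N(O, b) = 7 - 1*2 = 7 - 2 = 5)
g = 6 (g = 5 + 1 = 6)
r(o) = -⅓ + o²/3 (r(o) = -2 + (5 + o*o)/3 = -2 + (5 + o²)/3 = -2 + (5/3 + o²/3) = -⅓ + o²/3)
(r(g) + u)² = ((-⅓ + (⅓)*6²) - 11)² = ((-⅓ + (⅓)*36) - 11)² = ((-⅓ + 12) - 11)² = (35/3 - 11)² = (⅔)² = 4/9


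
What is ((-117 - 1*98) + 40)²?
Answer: 30625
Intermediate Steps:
((-117 - 1*98) + 40)² = ((-117 - 98) + 40)² = (-215 + 40)² = (-175)² = 30625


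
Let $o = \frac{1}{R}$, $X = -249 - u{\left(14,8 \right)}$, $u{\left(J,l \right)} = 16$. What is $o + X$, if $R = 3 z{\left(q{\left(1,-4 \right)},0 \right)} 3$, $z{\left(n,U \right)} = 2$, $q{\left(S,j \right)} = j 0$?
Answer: $- \frac{4769}{18} \approx -264.94$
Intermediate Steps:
$q{\left(S,j \right)} = 0$
$X = -265$ ($X = -249 - 16 = -265$)
$R = 18$ ($R = 3 \cdot 2 \cdot 3 = 6 \cdot 3 = 18$)
$o = \frac{1}{18} \approx 0.055556$
$o + X = \frac{1}{18} - 265 = - \frac{4769}{18}$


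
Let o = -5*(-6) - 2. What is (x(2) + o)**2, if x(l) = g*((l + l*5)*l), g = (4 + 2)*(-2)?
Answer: 67600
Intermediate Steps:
g = -12 (g = 6*(-2) = -12)
o = 28 (o = 30 - 2 = 28)
x(l) = -72*l**2 (x(l) = -12*(l + l*5)*l = -12*(l + 5*l)*l = -12*6*l*l = -72*l**2)
(x(2) + o)**2 = (-72*2**2 + 28)**2 = (-72*4 + 28)**2 = (-288 + 28)**2 = (-260)**2 = 67600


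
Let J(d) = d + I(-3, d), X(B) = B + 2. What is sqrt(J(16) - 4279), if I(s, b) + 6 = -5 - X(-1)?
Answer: 15*I*sqrt(19) ≈ 65.384*I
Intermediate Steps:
X(B) = 2 + B
I(s, b) = -12 (I(s, b) = -6 + (-5 - (2 - 1)) = -6 + (-5 - 1*1) = -6 + (-5 - 1) = -6 - 6 = -12)
J(d) = -12 + d (J(d) = d - 12 = -12 + d)
sqrt(J(16) - 4279) = sqrt((-12 + 16) - 4279) = sqrt(4 - 4279) = sqrt(-4275) = 15*I*sqrt(19)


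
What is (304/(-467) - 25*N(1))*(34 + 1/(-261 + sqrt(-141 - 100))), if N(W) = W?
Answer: -27839759013/31925054 + 11979*I*sqrt(241)/31925054 ≈ -872.04 + 0.005825*I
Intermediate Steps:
(304/(-467) - 25*N(1))*(34 + 1/(-261 + sqrt(-141 - 100))) = (304/(-467) - 25*1)*(34 + 1/(-261 + sqrt(-141 - 100))) = (304*(-1/467) - 25)*(34 + 1/(-261 + sqrt(-241))) = (-304/467 - 25)*(34 + 1/(-261 + I*sqrt(241))) = -11979*(34 + 1/(-261 + I*sqrt(241)))/467 = -407286/467 - 11979/(467*(-261 + I*sqrt(241)))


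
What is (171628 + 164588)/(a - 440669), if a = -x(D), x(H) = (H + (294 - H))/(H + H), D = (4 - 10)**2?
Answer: -4034592/5288077 ≈ -0.76296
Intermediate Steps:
D = 36 (D = (-6)**2 = 36)
x(H) = 147/H (x(H) = 294/((2*H)) = 294*(1/(2*H)) = 147/H)
a = -49/12 (a = -147/36 = -1*49/12 = -49/12 ≈ -4.0833)
(171628 + 164588)/(a - 440669) = (171628 + 164588)/(-49/12 - 440669) = 336216/(-5288077/12) = 336216*(-12/5288077) = -4034592/5288077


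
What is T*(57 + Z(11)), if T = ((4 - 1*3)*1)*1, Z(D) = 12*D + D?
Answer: 200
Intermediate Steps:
Z(D) = 13*D
T = 1 (T = ((4 - 3)*1)*1 = (1*1)*1 = 1*1 = 1)
T*(57 + Z(11)) = 1*(57 + 13*11) = 1*(57 + 143) = 1*200 = 200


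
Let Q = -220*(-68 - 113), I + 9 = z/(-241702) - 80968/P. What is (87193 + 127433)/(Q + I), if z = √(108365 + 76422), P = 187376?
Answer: 34229389929304510843602858606/6349144332182960832363654907 + 3557300406747186246*√184787/6349144332182960832363654907 ≈ 5.3912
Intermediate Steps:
z = √184787 ≈ 429.87
I = -220919/23422 - √184787/241702 (I = -9 + (√184787/(-241702) - 80968/187376) = -9 + (√184787*(-1/241702) - 80968*1/187376) = -9 + (-√184787/241702 - 10121/23422) = -9 + (-10121/23422 - √184787/241702) = -220919/23422 - √184787/241702 ≈ -9.4339)
Q = 39820 (Q = -220*(-181) = 39820)
(87193 + 127433)/(Q + I) = (87193 + 127433)/(39820 + (-220919/23422 - √184787/241702)) = 214626/(932443121/23422 - √184787/241702)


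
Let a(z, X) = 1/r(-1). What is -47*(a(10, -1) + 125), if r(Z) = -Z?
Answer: -5922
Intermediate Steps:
a(z, X) = 1 (a(z, X) = 1/(-1*(-1)) = 1/1 = 1)
-47*(a(10, -1) + 125) = -47*(1 + 125) = -47*126 = -5922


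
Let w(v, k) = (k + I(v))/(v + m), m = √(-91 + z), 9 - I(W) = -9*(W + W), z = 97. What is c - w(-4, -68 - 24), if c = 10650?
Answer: 10588 - 31*√6/2 ≈ 10550.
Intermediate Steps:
I(W) = 9 + 18*W (I(W) = 9 - (-9)*(W + W) = 9 - (-9)*2*W = 9 - (-18)*W = 9 + 18*W)
m = √6 (m = √(-91 + 97) = √6 ≈ 2.4495)
w(v, k) = (9 + k + 18*v)/(v + √6) (w(v, k) = (k + (9 + 18*v))/(v + √6) = (9 + k + 18*v)/(v + √6))
c - w(-4, -68 - 24) = 10650 - (9 + (-68 - 24) + 18*(-4))/(-4 + √6) = 10650 - (9 - 92 - 72)/(-4 + √6) = 10650 - (-155)/(-4 + √6) = 10650 + 155/(-4 + √6)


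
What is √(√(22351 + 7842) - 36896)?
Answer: √(-36896 + √30193) ≈ 191.63*I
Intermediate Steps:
√(√(22351 + 7842) - 36896) = √(√30193 - 36896) = √(-36896 + √30193)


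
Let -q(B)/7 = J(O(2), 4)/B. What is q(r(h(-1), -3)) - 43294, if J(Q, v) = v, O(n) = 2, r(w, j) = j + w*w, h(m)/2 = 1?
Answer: -43322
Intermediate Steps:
h(m) = 2 (h(m) = 2*1 = 2)
r(w, j) = j + w**2
q(B) = -28/B
q(r(h(-1), -3)) - 43294 = -28/(-3 + 2**2) - 43294 = -28/(-3 + 4) - 43294 = -28/1 - 43294 = -28*1 - 43294 = -28 - 43294 = -43322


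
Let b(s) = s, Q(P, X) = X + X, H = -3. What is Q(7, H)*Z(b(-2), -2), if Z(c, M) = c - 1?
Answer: 18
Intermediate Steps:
Q(P, X) = 2*X
Z(c, M) = -1 + c
Q(7, H)*Z(b(-2), -2) = (2*(-3))*(-1 - 2) = -6*(-3) = 18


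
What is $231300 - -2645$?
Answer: $233945$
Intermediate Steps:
$231300 - -2645 = 231300 + 2645 = 233945$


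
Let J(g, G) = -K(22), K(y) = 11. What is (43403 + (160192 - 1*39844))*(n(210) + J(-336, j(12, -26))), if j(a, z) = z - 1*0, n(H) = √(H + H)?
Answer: -1801261 + 327502*√105 ≈ 1.5546e+6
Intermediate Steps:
n(H) = √2*√H (n(H) = √(2*H) = √2*√H)
j(a, z) = z (j(a, z) = z + 0 = z)
J(g, G) = -11 (J(g, G) = -1*11 = -11)
(43403 + (160192 - 1*39844))*(n(210) + J(-336, j(12, -26))) = (43403 + (160192 - 1*39844))*(√2*√210 - 11) = (43403 + (160192 - 39844))*(2*√105 - 11) = (43403 + 120348)*(-11 + 2*√105) = 163751*(-11 + 2*√105) = -1801261 + 327502*√105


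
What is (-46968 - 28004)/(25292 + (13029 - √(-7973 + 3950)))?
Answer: -718250503/367125766 - 56229*I*√447/367125766 ≈ -1.9564 - 0.0032382*I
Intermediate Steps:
(-46968 - 28004)/(25292 + (13029 - √(-7973 + 3950))) = -74972/(25292 + (13029 - √(-4023))) = -74972/(25292 + (13029 - 3*I*√447)) = -74972/(38321 - 3*I*√447)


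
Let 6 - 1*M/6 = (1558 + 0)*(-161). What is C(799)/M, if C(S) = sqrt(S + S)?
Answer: sqrt(1598)/1505064 ≈ 2.6560e-5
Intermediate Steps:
M = 1505064 (M = 36 - 6*(1558 + 0)*(-161) = 36 - 9348*(-161) = 36 - 6*(-250838) = 36 + 1505028 = 1505064)
C(S) = sqrt(2)*sqrt(S) (C(S) = sqrt(2*S) = sqrt(2)*sqrt(S))
C(799)/M = (sqrt(2)*sqrt(799))/1505064 = sqrt(1598)*(1/1505064) = sqrt(1598)/1505064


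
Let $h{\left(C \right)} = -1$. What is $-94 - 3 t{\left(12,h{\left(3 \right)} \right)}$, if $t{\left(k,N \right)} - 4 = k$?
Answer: $-142$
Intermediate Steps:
$t{\left(k,N \right)} = 4 + k$
$-94 - 3 t{\left(12,h{\left(3 \right)} \right)} = -94 - 3 \left(4 + 12\right) = -94 - 48 = -142$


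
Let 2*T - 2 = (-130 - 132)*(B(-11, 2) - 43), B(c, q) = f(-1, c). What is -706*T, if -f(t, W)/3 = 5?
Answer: -5364894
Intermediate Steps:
f(t, W) = -15 (f(t, W) = -3*5 = -15)
B(c, q) = -15
T = 7599 (T = 1 + ((-130 - 132)*(-15 - 43))/2 = 1 + (-262*(-58))/2 = 1 + (½)*15196 = 1 + 7598 = 7599)
-706*T = -706*7599 = -5364894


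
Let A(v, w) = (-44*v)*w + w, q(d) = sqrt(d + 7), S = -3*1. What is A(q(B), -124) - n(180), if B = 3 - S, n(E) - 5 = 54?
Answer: -183 + 5456*sqrt(13) ≈ 19489.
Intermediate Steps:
S = -3
n(E) = 59 (n(E) = 5 + 54 = 59)
B = 6 (B = 3 - 1*(-3) = 3 + 3 = 6)
q(d) = sqrt(7 + d)
A(v, w) = w - 44*v*w (A(v, w) = -44*v*w + w = w - 44*v*w)
A(q(B), -124) - n(180) = -124*(1 - 44*sqrt(7 + 6)) - 1*59 = -124*(1 - 44*sqrt(13)) - 59 = (-124 + 5456*sqrt(13)) - 59 = -183 + 5456*sqrt(13)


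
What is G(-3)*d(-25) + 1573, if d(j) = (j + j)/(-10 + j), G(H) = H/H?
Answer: 11021/7 ≈ 1574.4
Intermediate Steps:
G(H) = 1
d(j) = 2*j/(-10 + j) (d(j) = (2*j)/(-10 + j) = 2*j/(-10 + j))
G(-3)*d(-25) + 1573 = 1*(2*(-25)/(-10 - 25)) + 1573 = 1*(2*(-25)/(-35)) + 1573 = 1*(2*(-25)*(-1/35)) + 1573 = 1*(10/7) + 1573 = 10/7 + 1573 = 11021/7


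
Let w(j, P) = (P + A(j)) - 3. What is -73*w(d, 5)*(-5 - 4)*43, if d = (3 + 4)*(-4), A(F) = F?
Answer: -734526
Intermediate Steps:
d = -28 (d = 7*(-4) = -28)
w(j, P) = -3 + P + j (w(j, P) = (P + j) - 3 = -3 + P + j)
-73*w(d, 5)*(-5 - 4)*43 = -73*(-3 + 5 - 28)*(-5 - 4)*43 = -(-1898)*(-9)*43 = -73*234*43 = -17082*43 = -734526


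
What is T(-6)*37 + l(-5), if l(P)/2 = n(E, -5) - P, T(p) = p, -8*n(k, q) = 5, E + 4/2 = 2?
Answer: -853/4 ≈ -213.25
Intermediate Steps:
E = 0 (E = -2 + 2 = 0)
n(k, q) = -5/8 (n(k, q) = -⅛*5 = -5/8)
l(P) = -5/4 - 2*P (l(P) = 2*(-5/8 - P) = -5/4 - 2*P)
T(-6)*37 + l(-5) = -6*37 + (-5/4 - 2*(-5)) = -222 + (-5/4 + 10) = -222 + 35/4 = -853/4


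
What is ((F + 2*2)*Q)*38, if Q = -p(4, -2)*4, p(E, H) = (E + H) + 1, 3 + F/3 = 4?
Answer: -3192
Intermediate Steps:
F = 3 (F = -9 + 3*4 = -9 + 12 = 3)
p(E, H) = 1 + E + H
Q = -12 (Q = -(1 + 4 - 2)*4 = -1*3*4 = -3*4 = -12)
((F + 2*2)*Q)*38 = ((3 + 2*2)*(-12))*38 = ((3 + 4)*(-12))*38 = (7*(-12))*38 = -84*38 = -3192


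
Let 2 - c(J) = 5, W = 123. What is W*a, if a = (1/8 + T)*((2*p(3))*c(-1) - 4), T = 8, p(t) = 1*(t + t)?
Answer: -39975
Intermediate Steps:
c(J) = -3 (c(J) = 2 - 1*5 = 2 - 5 = -3)
p(t) = 2*t (p(t) = 1*(2*t) = 2*t)
a = -325 (a = (1/8 + 8)*((2*(2*3))*(-3) - 4) = (1*(⅛) + 8)*((2*6)*(-3) - 4) = (⅛ + 8)*(12*(-3) - 4) = 65*(-36 - 4)/8 = (65/8)*(-40) = -325)
W*a = 123*(-325) = -39975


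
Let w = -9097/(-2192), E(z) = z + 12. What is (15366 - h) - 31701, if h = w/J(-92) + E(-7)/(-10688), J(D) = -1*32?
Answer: -191347449401/11714048 ≈ -16335.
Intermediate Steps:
E(z) = 12 + z
w = 9097/2192 (w = -9097*(-1/2192) = 9097/2192 ≈ 4.1501)
J(D) = -32
h = -1524679/11714048 (h = (9097/2192)/(-32) + (12 - 7)/(-10688) = (9097/2192)*(-1/32) + 5*(-1/10688) = -9097/70144 - 5/10688 = -1524679/11714048 ≈ -0.13016)
(15366 - h) - 31701 = (15366 - 1*(-1524679/11714048)) - 31701 = (15366 + 1524679/11714048) - 31701 = 179999586247/11714048 - 31701 = -191347449401/11714048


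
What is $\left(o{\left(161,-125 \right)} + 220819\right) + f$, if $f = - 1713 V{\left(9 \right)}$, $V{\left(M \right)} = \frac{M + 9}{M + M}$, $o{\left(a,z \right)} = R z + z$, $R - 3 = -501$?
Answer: $281231$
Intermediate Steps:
$R = -498$ ($R = 3 - 501 = -498$)
$o{\left(a,z \right)} = - 497 z$ ($o{\left(a,z \right)} = - 498 z + z = - 497 z$)
$V{\left(M \right)} = \frac{9 + M}{2 M}$
$f = -1713$ ($f = - 1713 \frac{9 + 9}{2 \cdot 9} = - 1713 \cdot \frac{1}{2} \cdot \frac{1}{9} \cdot 18 = \left(-1713\right) 1 = -1713$)
$\left(o{\left(161,-125 \right)} + 220819\right) + f = \left(\left(-497\right) \left(-125\right) + 220819\right) - 1713 = \left(62125 + 220819\right) - 1713 = 282944 - 1713 = 281231$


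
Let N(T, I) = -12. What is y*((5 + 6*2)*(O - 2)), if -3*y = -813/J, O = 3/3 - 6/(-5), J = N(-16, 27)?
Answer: -4607/60 ≈ -76.783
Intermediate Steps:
J = -12
O = 11/5 (O = 3*(⅓) - 6*(-⅕) = 1 + 6/5 = 11/5 ≈ 2.2000)
y = -271/12 (y = -(-271)/(-12) = -(-271)*(-1)/12 = -⅓*271/4 = -271/12 ≈ -22.583)
y*((5 + 6*2)*(O - 2)) = -271*(5 + 6*2)*(11/5 - 2)/12 = -271*(5 + 12)/(12*5) = -4607/(12*5) = -271/12*17/5 = -4607/60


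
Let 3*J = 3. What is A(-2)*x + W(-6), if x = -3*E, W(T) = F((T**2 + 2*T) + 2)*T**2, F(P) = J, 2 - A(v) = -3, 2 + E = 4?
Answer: 6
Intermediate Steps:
E = 2 (E = -2 + 4 = 2)
J = 1 (J = (1/3)*3 = 1)
A(v) = 5 (A(v) = 2 - 1*(-3) = 2 + 3 = 5)
F(P) = 1
W(T) = T**2 (W(T) = 1*T**2 = T**2)
x = -6 (x = -3*2 = -6)
A(-2)*x + W(-6) = 5*(-6) + (-6)**2 = -30 + 36 = 6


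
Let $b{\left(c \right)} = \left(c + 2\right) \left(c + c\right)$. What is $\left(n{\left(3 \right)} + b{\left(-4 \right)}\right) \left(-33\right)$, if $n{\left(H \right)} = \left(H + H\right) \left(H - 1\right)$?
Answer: $-924$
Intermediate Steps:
$n{\left(H \right)} = 2 H \left(-1 + H\right)$
$b{\left(c \right)} = 2 c \left(2 + c\right)$ ($b{\left(c \right)} = \left(2 + c\right) 2 c = 2 c \left(2 + c\right)$)
$\left(n{\left(3 \right)} + b{\left(-4 \right)}\right) \left(-33\right) = \left(2 \cdot 3 \left(-1 + 3\right) + 2 \left(-4\right) \left(2 - 4\right)\right) \left(-33\right) = \left(2 \cdot 3 \cdot 2 + 2 \left(-4\right) \left(-2\right)\right) \left(-33\right) = \left(12 + 16\right) \left(-33\right) = 28 \left(-33\right) = -924$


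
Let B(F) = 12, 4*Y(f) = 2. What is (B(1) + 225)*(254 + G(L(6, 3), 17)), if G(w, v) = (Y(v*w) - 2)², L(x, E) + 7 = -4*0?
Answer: 242925/4 ≈ 60731.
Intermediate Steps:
Y(f) = ½ (Y(f) = (¼)*2 = ½)
L(x, E) = -7 (L(x, E) = -7 - 4*0 = -7 + 0 = -7)
G(w, v) = 9/4 (G(w, v) = (½ - 2)² = (-3/2)² = 9/4)
(B(1) + 225)*(254 + G(L(6, 3), 17)) = (12 + 225)*(254 + 9/4) = 237*(1025/4) = 242925/4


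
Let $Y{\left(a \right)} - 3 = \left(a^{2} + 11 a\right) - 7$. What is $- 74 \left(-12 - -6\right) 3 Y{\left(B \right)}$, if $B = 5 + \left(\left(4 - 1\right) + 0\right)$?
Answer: $197136$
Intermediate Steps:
$B = 8$ ($B = 5 + \left(3 + 0\right) = 5 + 3 = 8$)
$Y{\left(a \right)} = -4 + a^{2} + 11 a$ ($Y{\left(a \right)} = 3 - \left(7 - a^{2} - 11 a\right) = 3 + \left(-7 + a^{2} + 11 a\right) = -4 + a^{2} + 11 a$)
$- 74 \left(-12 - -6\right) 3 Y{\left(B \right)} = - 74 \left(-12 - -6\right) 3 \left(-4 + 8^{2} + 11 \cdot 8\right) = - 74 \left(-12 + 6\right) 3 \left(-4 + 64 + 88\right) = - 74 \left(\left(-6\right) 3\right) 148 = \left(-74\right) \left(-18\right) 148 = 1332 \cdot 148 = 197136$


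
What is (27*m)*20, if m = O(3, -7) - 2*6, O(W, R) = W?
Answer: -4860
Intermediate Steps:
m = -9 (m = 3 - 2*6 = 3 - 1*12 = 3 - 12 = -9)
(27*m)*20 = (27*(-9))*20 = -243*20 = -4860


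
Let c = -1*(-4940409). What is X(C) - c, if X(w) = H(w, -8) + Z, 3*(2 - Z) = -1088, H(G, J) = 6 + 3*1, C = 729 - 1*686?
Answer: -14820106/3 ≈ -4.9400e+6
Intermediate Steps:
C = 43 (C = 729 - 686 = 43)
H(G, J) = 9 (H(G, J) = 6 + 3 = 9)
Z = 1094/3 (Z = 2 - ⅓*(-1088) = 2 + 1088/3 = 1094/3 ≈ 364.67)
X(w) = 1121/3 (X(w) = 9 + 1094/3 = 1121/3)
c = 4940409
X(C) - c = 1121/3 - 1*4940409 = 1121/3 - 4940409 = -14820106/3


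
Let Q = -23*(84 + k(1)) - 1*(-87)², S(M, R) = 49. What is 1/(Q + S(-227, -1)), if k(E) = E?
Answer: -1/9475 ≈ -0.00010554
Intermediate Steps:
Q = -9524 (Q = -23*(84 + 1) - 1*(-87)² = -23*85 - 1*7569 = -1955 - 7569 = -9524)
1/(Q + S(-227, -1)) = 1/(-9524 + 49) = 1/(-9475) = -1/9475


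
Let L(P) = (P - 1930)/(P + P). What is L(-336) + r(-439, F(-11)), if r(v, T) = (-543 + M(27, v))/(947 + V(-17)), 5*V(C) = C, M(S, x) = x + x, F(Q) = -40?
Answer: 211301/113232 ≈ 1.8661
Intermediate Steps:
M(S, x) = 2*x
V(C) = C/5
L(P) = (-1930 + P)/(2*P) (L(P) = (-1930 + P)/((2*P)) = (-1930 + P)*(1/(2*P)) = (-1930 + P)/(2*P))
r(v, T) = -2715/4718 + 5*v/2359 (r(v, T) = (-543 + 2*v)/(947 + (1/5)*(-17)) = (-543 + 2*v)/(947 - 17/5) = (-543 + 2*v)/(4718/5) = (-543 + 2*v)*(5/4718) = -2715/4718 + 5*v/2359)
L(-336) + r(-439, F(-11)) = (1/2)*(-1930 - 336)/(-336) + (-2715/4718 + (5/2359)*(-439)) = (1/2)*(-1/336)*(-2266) + (-2715/4718 - 2195/2359) = 1133/336 - 1015/674 = 211301/113232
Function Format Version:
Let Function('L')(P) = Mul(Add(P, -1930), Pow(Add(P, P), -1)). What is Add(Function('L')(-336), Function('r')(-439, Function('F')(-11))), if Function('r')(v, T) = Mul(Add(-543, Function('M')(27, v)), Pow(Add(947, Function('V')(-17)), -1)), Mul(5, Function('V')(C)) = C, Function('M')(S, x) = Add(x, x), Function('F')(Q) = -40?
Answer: Rational(211301, 113232) ≈ 1.8661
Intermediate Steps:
Function('M')(S, x) = Mul(2, x)
Function('V')(C) = Mul(Rational(1, 5), C)
Function('L')(P) = Mul(Rational(1, 2), Pow(P, -1), Add(-1930, P)) (Function('L')(P) = Mul(Add(-1930, P), Pow(Mul(2, P), -1)) = Mul(Add(-1930, P), Mul(Rational(1, 2), Pow(P, -1))) = Mul(Rational(1, 2), Pow(P, -1), Add(-1930, P)))
Function('r')(v, T) = Add(Rational(-2715, 4718), Mul(Rational(5, 2359), v)) (Function('r')(v, T) = Mul(Add(-543, Mul(2, v)), Pow(Add(947, Mul(Rational(1, 5), -17)), -1)) = Mul(Add(-543, Mul(2, v)), Pow(Add(947, Rational(-17, 5)), -1)) = Mul(Add(-543, Mul(2, v)), Pow(Rational(4718, 5), -1)) = Mul(Add(-543, Mul(2, v)), Rational(5, 4718)) = Add(Rational(-2715, 4718), Mul(Rational(5, 2359), v)))
Add(Function('L')(-336), Function('r')(-439, Function('F')(-11))) = Add(Mul(Rational(1, 2), Pow(-336, -1), Add(-1930, -336)), Add(Rational(-2715, 4718), Mul(Rational(5, 2359), -439))) = Add(Mul(Rational(1, 2), Rational(-1, 336), -2266), Add(Rational(-2715, 4718), Rational(-2195, 2359))) = Add(Rational(1133, 336), Rational(-1015, 674)) = Rational(211301, 113232)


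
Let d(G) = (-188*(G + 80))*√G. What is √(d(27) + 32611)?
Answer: √(32611 - 60348*√3) ≈ 268.17*I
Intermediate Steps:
d(G) = √G*(-15040 - 188*G) (d(G) = (-188*(80 + G))*√G = (-15040 - 188*G)*√G = √G*(-15040 - 188*G))
√(d(27) + 32611) = √(188*√27*(-80 - 1*27) + 32611) = √(188*(3*√3)*(-80 - 27) + 32611) = √(188*(3*√3)*(-107) + 32611) = √(-60348*√3 + 32611) = √(32611 - 60348*√3)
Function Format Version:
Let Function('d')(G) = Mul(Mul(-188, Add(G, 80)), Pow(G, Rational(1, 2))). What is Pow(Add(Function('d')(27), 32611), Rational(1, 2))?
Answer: Pow(Add(32611, Mul(-60348, Pow(3, Rational(1, 2)))), Rational(1, 2)) ≈ Mul(268.17, I)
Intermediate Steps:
Function('d')(G) = Mul(Pow(G, Rational(1, 2)), Add(-15040, Mul(-188, G))) (Function('d')(G) = Mul(Mul(-188, Add(80, G)), Pow(G, Rational(1, 2))) = Mul(Add(-15040, Mul(-188, G)), Pow(G, Rational(1, 2))) = Mul(Pow(G, Rational(1, 2)), Add(-15040, Mul(-188, G))))
Pow(Add(Function('d')(27), 32611), Rational(1, 2)) = Pow(Add(Mul(188, Pow(27, Rational(1, 2)), Add(-80, Mul(-1, 27))), 32611), Rational(1, 2)) = Pow(Add(Mul(188, Mul(3, Pow(3, Rational(1, 2))), Add(-80, -27)), 32611), Rational(1, 2)) = Pow(Add(Mul(188, Mul(3, Pow(3, Rational(1, 2))), -107), 32611), Rational(1, 2)) = Pow(Add(Mul(-60348, Pow(3, Rational(1, 2))), 32611), Rational(1, 2)) = Pow(Add(32611, Mul(-60348, Pow(3, Rational(1, 2)))), Rational(1, 2))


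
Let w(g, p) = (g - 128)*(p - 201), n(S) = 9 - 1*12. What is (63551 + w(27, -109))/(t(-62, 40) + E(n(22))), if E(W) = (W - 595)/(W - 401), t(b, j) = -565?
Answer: -19161922/113831 ≈ -168.34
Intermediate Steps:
n(S) = -3 (n(S) = 9 - 12 = -3)
w(g, p) = (-201 + p)*(-128 + g) (w(g, p) = (-128 + g)*(-201 + p) = (-201 + p)*(-128 + g))
E(W) = (-595 + W)/(-401 + W)
(63551 + w(27, -109))/(t(-62, 40) + E(n(22))) = (63551 + (25728 - 201*27 - 128*(-109) + 27*(-109)))/(-565 + (-595 - 3)/(-401 - 3)) = (63551 + (25728 - 5427 + 13952 - 2943))/(-565 - 598/(-404)) = (63551 + 31310)/(-565 - 1/404*(-598)) = 94861/(-565 + 299/202) = 94861/(-113831/202) = 94861*(-202/113831) = -19161922/113831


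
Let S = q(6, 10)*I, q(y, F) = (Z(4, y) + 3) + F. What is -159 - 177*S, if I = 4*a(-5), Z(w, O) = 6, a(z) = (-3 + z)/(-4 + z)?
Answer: -36349/3 ≈ -12116.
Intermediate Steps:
a(z) = (-3 + z)/(-4 + z)
I = 32/9 (I = 4*((-3 - 5)/(-4 - 5)) = 4*(-8/(-9)) = 4*(-⅑*(-8)) = 4*(8/9) = 32/9 ≈ 3.5556)
q(y, F) = 9 + F (q(y, F) = (6 + 3) + F = 9 + F)
S = 608/9 (S = (9 + 10)*(32/9) = 19*(32/9) = 608/9 ≈ 67.556)
-159 - 177*S = -159 - 177*608/9 = -159 - 35872/3 = -36349/3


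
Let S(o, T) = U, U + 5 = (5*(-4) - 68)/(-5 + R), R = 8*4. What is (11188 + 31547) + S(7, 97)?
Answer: 1153622/27 ≈ 42727.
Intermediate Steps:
R = 32
U = -223/27 (U = -5 + (5*(-4) - 68)/(-5 + 32) = -5 + (-20 - 68)/27 = -5 - 88*1/27 = -5 - 88/27 = -223/27 ≈ -8.2593)
S(o, T) = -223/27
(11188 + 31547) + S(7, 97) = (11188 + 31547) - 223/27 = 42735 - 223/27 = 1153622/27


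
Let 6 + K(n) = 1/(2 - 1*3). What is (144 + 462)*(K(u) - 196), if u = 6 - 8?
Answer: -123018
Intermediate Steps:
u = -2
K(n) = -7 (K(n) = -6 + 1/(2 - 1*3) = -6 + 1/(2 - 3) = -6 + 1/(-1) = -6 - 1 = -7)
(144 + 462)*(K(u) - 196) = (144 + 462)*(-7 - 196) = 606*(-203) = -123018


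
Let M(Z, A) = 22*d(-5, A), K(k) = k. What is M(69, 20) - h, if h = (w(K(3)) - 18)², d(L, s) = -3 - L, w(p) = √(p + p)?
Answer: -286 + 36*√6 ≈ -197.82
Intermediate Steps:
w(p) = √2*√p (w(p) = √(2*p) = √2*√p)
M(Z, A) = 44 (M(Z, A) = 22*(-3 - 1*(-5)) = 22*(-3 + 5) = 22*2 = 44)
h = (-18 + √6)² (h = (√2*√3 - 18)² = (√6 - 18)² = (-18 + √6)² ≈ 241.82)
M(69, 20) - h = 44 - (18 - √6)²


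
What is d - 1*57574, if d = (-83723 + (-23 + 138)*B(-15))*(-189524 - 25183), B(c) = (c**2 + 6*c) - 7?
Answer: 14815369547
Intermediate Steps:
B(c) = -7 + c**2 + 6*c
d = 14815427121 (d = (-83723 + (-23 + 138)*(-7 + (-15)**2 + 6*(-15)))*(-189524 - 25183) = (-83723 + 115*(-7 + 225 - 90))*(-214707) = (-83723 + 115*128)*(-214707) = (-83723 + 14720)*(-214707) = -69003*(-214707) = 14815427121)
d - 1*57574 = 14815427121 - 1*57574 = 14815427121 - 57574 = 14815369547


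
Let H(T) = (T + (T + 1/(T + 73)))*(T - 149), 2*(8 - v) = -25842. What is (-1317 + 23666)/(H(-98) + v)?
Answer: 558725/1533772 ≈ 0.36428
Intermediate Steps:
v = 12929 (v = 8 - 1/2*(-25842) = 8 + 12921 = 12929)
H(T) = (-149 + T)*(1/(73 + T) + 2*T) (H(T) = (T + (T + 1/(73 + T)))*(-149 + T) = (1/(73 + T) + 2*T)*(-149 + T) = (-149 + T)*(1/(73 + T) + 2*T))
(-1317 + 23666)/(H(-98) + v) = (-1317 + 23666)/((-149 - 21753*(-98) - 152*(-98)**2 + 2*(-98)**3)/(73 - 98) + 12929) = 22349/((-149 + 2131794 - 152*9604 + 2*(-941192))/(-25) + 12929) = 22349/(-(-149 + 2131794 - 1459808 - 1882384)/25 + 12929) = 22349/(-1/25*(-1210547) + 12929) = 22349/(1210547/25 + 12929) = 22349/(1533772/25) = 22349*(25/1533772) = 558725/1533772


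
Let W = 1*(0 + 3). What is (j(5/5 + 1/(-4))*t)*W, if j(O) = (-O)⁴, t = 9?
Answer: 2187/256 ≈ 8.5430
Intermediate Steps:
W = 3 (W = 1*3 = 3)
j(O) = O⁴
(j(5/5 + 1/(-4))*t)*W = ((5/5 + 1/(-4))⁴*9)*3 = ((5*(⅕) + 1*(-¼))⁴*9)*3 = ((1 - ¼)⁴*9)*3 = ((¾)⁴*9)*3 = ((81/256)*9)*3 = (729/256)*3 = 2187/256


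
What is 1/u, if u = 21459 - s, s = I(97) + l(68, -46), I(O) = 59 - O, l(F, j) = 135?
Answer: 1/21362 ≈ 4.6812e-5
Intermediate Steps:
s = 97 (s = (59 - 1*97) + 135 = (59 - 97) + 135 = -38 + 135 = 97)
u = 21362 (u = 21459 - 1*97 = 21459 - 97 = 21362)
1/u = 1/21362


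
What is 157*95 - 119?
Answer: 14796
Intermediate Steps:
157*95 - 119 = 14915 - 119 = 14796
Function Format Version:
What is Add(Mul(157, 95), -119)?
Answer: 14796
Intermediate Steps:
Add(Mul(157, 95), -119) = Add(14915, -119) = 14796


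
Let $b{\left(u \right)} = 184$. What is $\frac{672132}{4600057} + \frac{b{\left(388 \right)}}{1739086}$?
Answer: $\frac{584870880920}{3999947363951} \approx 0.14622$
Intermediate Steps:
$\frac{672132}{4600057} + \frac{b{\left(388 \right)}}{1739086} = \frac{672132}{4600057} + \frac{184}{1739086} = 672132 \cdot \frac{1}{4600057} + 184 \cdot \frac{1}{1739086} = \frac{672132}{4600057} + \frac{92}{869543} = \frac{584870880920}{3999947363951}$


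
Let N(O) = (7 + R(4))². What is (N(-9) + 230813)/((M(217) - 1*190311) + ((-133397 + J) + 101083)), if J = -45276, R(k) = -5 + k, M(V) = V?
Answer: -230849/267684 ≈ -0.86239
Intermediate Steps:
N(O) = 36 (N(O) = (7 + (-5 + 4))² = (7 - 1)² = 6² = 36)
(N(-9) + 230813)/((M(217) - 1*190311) + ((-133397 + J) + 101083)) = (36 + 230813)/((217 - 1*190311) + ((-133397 - 45276) + 101083)) = 230849/((217 - 190311) + (-178673 + 101083)) = 230849/(-190094 - 77590) = 230849/(-267684) = 230849*(-1/267684) = -230849/267684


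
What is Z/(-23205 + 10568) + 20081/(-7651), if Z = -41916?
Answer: 66935719/96685687 ≈ 0.69230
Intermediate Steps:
Z/(-23205 + 10568) + 20081/(-7651) = -41916/(-23205 + 10568) + 20081/(-7651) = -41916/(-12637) + 20081*(-1/7651) = -41916*(-1/12637) - 20081/7651 = 41916/12637 - 20081/7651 = 66935719/96685687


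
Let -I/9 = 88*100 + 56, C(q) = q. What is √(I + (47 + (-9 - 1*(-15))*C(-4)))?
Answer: I*√79681 ≈ 282.28*I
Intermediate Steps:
I = -79704 (I = -9*(88*100 + 56) = -9*(8800 + 56) = -9*8856 = -79704)
√(I + (47 + (-9 - 1*(-15))*C(-4))) = √(-79704 + (47 + (-9 - 1*(-15))*(-4))) = √(-79704 + (47 + (-9 + 15)*(-4))) = √(-79704 + (47 + 6*(-4))) = √(-79704 + (47 - 24)) = √(-79704 + 23) = √(-79681) = I*√79681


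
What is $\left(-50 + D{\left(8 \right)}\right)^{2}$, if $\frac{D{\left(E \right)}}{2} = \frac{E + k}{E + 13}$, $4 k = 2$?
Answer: $\frac{1067089}{441} \approx 2419.7$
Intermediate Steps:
$k = \frac{1}{2}$ ($k = \frac{1}{4} \cdot 2 = \frac{1}{2} \approx 0.5$)
$D{\left(E \right)} = \frac{2 \left(\frac{1}{2} + E\right)}{13 + E}$ ($D{\left(E \right)} = 2 \frac{E + \frac{1}{2}}{E + 13} = 2 \frac{\frac{1}{2} + E}{13 + E} = \frac{2 \left(\frac{1}{2} + E\right)}{13 + E}$)
$\left(-50 + D{\left(8 \right)}\right)^{2} = \left(-50 + \frac{1 + 2 \cdot 8}{13 + 8}\right)^{2} = \left(-50 + \frac{1 + 16}{21}\right)^{2} = \left(-50 + \frac{1}{21} \cdot 17\right)^{2} = \left(-50 + \frac{17}{21}\right)^{2} = \left(- \frac{1033}{21}\right)^{2} = \frac{1067089}{441}$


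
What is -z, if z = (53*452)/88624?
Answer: -5989/22156 ≈ -0.27031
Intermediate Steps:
z = 5989/22156 (z = 23956*(1/88624) = 5989/22156 ≈ 0.27031)
-z = -1*5989/22156 = -5989/22156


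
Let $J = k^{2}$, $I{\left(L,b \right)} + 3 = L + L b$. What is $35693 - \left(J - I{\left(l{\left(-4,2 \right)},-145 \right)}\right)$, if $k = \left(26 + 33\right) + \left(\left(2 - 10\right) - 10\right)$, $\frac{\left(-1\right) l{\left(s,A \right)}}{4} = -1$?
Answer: $33433$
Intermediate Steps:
$l{\left(s,A \right)} = 4$ ($l{\left(s,A \right)} = \left(-4\right) \left(-1\right) = 4$)
$I{\left(L,b \right)} = -3 + L + L b$ ($I{\left(L,b \right)} = -3 + \left(L + L b\right) = -3 + L + L b$)
$k = 41$ ($k = 59 - 18 = 41$)
$J = 1681$ ($J = 41^{2} = 1681$)
$35693 - \left(J - I{\left(l{\left(-4,2 \right)},-145 \right)}\right) = 35693 - \left(1681 - \left(-3 + 4 + 4 \left(-145\right)\right)\right) = 35693 - \left(1681 - \left(-3 + 4 - 580\right)\right) = 35693 - \left(1681 - -579\right) = 35693 - \left(1681 + 579\right) = 35693 - 2260 = 33433$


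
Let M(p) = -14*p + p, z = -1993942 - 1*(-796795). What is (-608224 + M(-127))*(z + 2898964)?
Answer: -1032276243141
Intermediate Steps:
z = -1197147 (z = -1993942 + 796795 = -1197147)
M(p) = -13*p
(-608224 + M(-127))*(z + 2898964) = (-608224 - 13*(-127))*(-1197147 + 2898964) = (-608224 + 1651)*1701817 = -606573*1701817 = -1032276243141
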